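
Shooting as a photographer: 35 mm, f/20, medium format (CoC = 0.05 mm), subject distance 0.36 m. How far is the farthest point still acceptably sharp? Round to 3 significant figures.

490 mm

Hyperfocal distance H = f²/(N·c) + f = 35²/(20 × 0.05) + 35 = 1225/1 + 35 ≈ 1260.0 mm ≈ 1.260 m.
Far limit Df = s·(H − f)/(H − s) = 360 × (1260.0 − 35) / (1260.0 − 360) = 360 × 1225.0 / 900.0 ≈ 490.00 mm.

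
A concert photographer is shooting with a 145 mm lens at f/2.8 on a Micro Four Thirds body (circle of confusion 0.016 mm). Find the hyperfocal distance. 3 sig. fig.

469 m

Hyperfocal distance H = f²/(N·c) + f = 145²/(2.8 × 0.016) + 145 = 21025/0.0448 + 145 ≈ 469453.0 mm ≈ 469 m.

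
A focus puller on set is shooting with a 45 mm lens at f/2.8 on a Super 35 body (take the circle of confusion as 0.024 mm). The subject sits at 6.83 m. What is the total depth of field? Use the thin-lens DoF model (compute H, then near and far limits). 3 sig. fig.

3.24 m

Hyperfocal distance H = f²/(N·c) + f = 45²/(2.8 × 0.024) + 45 = 2025/0.0672 + 45 ≈ 30178.9 mm ≈ 30.18 m.
Near limit Dn = s·(H − f)/(H + s − 2f) = 6830 × (30178.9 − 45) / (30178.9 + 6830 − 2 × 45) = 6830 × 30133.9 / 36918.9 ≈ 5574.8 mm.
Far limit Df = s·(H − f)/(H − s) = 6830 × (30178.9 − 45) / (30178.9 − 6830) = 6830 × 30133.9 / 23348.9 ≈ 8814.7 mm.
Depth of field = Df − Dn = 8814.7 − 5574.8 ≈ 3239.9 mm ≈ 3.24 m.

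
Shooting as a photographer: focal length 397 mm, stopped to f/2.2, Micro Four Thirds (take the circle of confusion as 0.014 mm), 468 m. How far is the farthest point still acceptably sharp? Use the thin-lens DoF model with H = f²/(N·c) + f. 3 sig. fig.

Hyperfocal distance H = f²/(N·c) + f = 397²/(2.2 × 0.014) + 397 = 157609/0.0308 + 397 ≈ 5117572.3 mm ≈ 5118 m.
Far limit Df = s·(H − f)/(H − s) = 468000 × (5117572.3 − 397) / (5117572.3 − 468000) = 468000 × 5117175.3 / 4649572.3 ≈ 515066 mm ≈ 515 m.

515 m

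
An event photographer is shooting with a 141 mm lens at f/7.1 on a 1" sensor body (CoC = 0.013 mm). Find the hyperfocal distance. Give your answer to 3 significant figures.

Hyperfocal distance H = f²/(N·c) + f = 141²/(7.1 × 0.013) + 141 = 19881/0.0923 + 141 ≈ 215536.4 mm ≈ 216 m.

216 m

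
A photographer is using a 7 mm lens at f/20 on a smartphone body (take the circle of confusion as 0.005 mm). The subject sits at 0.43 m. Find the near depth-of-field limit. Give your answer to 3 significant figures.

Hyperfocal distance H = f²/(N·c) + f = 7²/(20 × 0.005) + 7 = 49/0.1 + 7 ≈ 497.0 mm ≈ 0.497 m.
Near limit Dn = s·(H − f)/(H + s − 2f) = 430 × (497.0 − 7) / (497.0 + 430 − 2 × 7) = 430 × 490.0 / 913.0 ≈ 230.78 mm.

231 mm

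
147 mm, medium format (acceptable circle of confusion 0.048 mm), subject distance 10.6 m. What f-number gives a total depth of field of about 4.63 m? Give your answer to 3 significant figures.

f/9

Write h = H − f = f²/(N·c). The thin-lens limits are Dn = s·h/(h + (s−f)) and Df = s·h/(h − (s−f)), so DoF = Df − Dn = 2·s·(s−f)·h / (h² − (s−f)²).
That is a quadratic in h: DoF·h² − 2·s·(s−f)·h − DoF·(s−f)² = 0 ⇒ h = (s−f)·(s + √(s² + DoF²)) / DoF = 10453 × (10600 + √(10600² + 4630²)) / 4630 = 10453 × (10600 + 11567.1) / 4630 ≈ 50046 mm.
Then N = f²/(c·h) = 147² / (0.048 × 50046) = 21609 / 2402.2 ≈ 9.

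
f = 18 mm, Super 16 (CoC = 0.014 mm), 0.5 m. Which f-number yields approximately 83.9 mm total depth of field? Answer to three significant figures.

f/4

Write h = H − f = f²/(N·c). The thin-lens limits are Dn = s·h/(h + (s−f)) and Df = s·h/(h − (s−f)), so DoF = Df − Dn = 2·s·(s−f)·h / (h² − (s−f)²).
That is a quadratic in h: DoF·h² − 2·s·(s−f)·h − DoF·(s−f)² = 0 ⇒ h = (s−f)·(s + √(s² + DoF²)) / DoF = 482 × (500 + √(500² + 83.9²)) / 83.9 = 482 × (500 + 506.990) / 83.9 ≈ 5785.1 mm.
Then N = f²/(c·h) = 18² / (0.014 × 5785.1) = 324 / 80.991 ≈ 4.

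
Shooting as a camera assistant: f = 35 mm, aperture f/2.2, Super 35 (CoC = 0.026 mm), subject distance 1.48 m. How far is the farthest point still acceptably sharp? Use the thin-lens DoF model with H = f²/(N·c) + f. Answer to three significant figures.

1.59 m

Hyperfocal distance H = f²/(N·c) + f = 35²/(2.2 × 0.026) + 35 = 1225/0.0572 + 35 ≈ 21451.1 mm ≈ 21.45 m.
Far limit Df = s·(H − f)/(H − s) = 1480 × (21451.1 − 35) / (21451.1 − 1480) = 1480 × 21416.1 / 19971.1 ≈ 1587.1 mm ≈ 1.59 m.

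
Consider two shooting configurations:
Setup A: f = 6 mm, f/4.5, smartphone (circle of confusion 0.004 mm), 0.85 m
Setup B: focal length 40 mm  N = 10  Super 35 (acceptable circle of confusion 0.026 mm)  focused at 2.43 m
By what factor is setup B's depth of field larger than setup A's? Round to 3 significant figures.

Setup A: H = 6²/(4.5×0.004) + 6 ≈ 2006.0 mm; DoF = Df − Dn = 1470.59 − 597.75 ≈ 872.84 mm.
Setup B: H = 40²/(10×0.026) + 40 ≈ 6193.8 mm; DoF = Df − Dn = 3973.0 − 1750.2 ≈ 2222.8 mm.
Ratio = 2222.8 / 872.84 ≈ 2.55.

2.55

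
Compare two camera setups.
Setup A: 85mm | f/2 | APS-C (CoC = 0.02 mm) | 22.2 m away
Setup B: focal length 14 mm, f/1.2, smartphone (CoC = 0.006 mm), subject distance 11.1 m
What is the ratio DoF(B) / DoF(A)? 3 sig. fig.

1.96

Setup A: H = 85²/(2×0.02) + 85 ≈ 180710.0 mm; DoF = Df − Dn = 25297.3 − 19778.4 ≈ 5518.9 mm.
Setup B: H = 14²/(1.2×0.006) + 14 ≈ 27236.2 mm; DoF = Df − Dn = 18726 − 7888 ≈ 10838 mm.
Ratio = 10838 / 5518.9 ≈ 1.96.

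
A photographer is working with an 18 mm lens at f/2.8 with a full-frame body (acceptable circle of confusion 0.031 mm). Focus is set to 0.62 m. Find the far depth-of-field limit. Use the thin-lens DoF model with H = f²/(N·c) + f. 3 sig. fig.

Hyperfocal distance H = f²/(N·c) + f = 18²/(2.8 × 0.031) + 18 = 324/0.0868 + 18 ≈ 3750.7 mm ≈ 3.751 m.
Far limit Df = s·(H − f)/(H − s) = 620 × (3750.7 − 18) / (3750.7 − 620) = 620 × 3732.7 / 3130.7 ≈ 739.22 mm ≈ 0.739 m.

0.739 m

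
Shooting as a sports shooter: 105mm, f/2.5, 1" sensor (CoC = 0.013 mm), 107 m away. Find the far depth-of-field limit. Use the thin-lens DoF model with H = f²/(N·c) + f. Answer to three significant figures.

156 m

Hyperfocal distance H = f²/(N·c) + f = 105²/(2.5 × 0.013) + 105 = 11025/0.0325 + 105 ≈ 339335.8 mm ≈ 339.3 m.
Far limit Df = s·(H − f)/(H − s) = 107000 × (339335.8 − 105) / (339335.8 − 107000) = 107000 × 339230.8 / 232335.8 ≈ 156229 mm ≈ 156 m.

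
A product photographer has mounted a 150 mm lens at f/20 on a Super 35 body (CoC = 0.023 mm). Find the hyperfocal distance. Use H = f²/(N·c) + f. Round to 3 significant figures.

Hyperfocal distance H = f²/(N·c) + f = 150²/(20 × 0.023) + 150 = 22500/0.46 + 150 ≈ 49063.0 mm ≈ 49.1 m.

49.1 m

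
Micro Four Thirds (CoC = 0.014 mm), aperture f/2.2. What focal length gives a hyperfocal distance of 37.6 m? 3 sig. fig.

34.0 mm

From H = f²/(N·c) + f, with f ≪ H: f ≈ √(H·N·c) = √(37600 × 2.2 × 0.014) = √1158.1 ≈ 34.03 mm.
The +f correction barely moves this — solving exactly, f² + N·c·f − N·c·H = 0 ⇒ f = (−N·c + √((N·c)² + 4·N·c·H))/2 = (−0.0308 + √4632.3)/2 ≈ 34.015 mm, so f ≈ 34.0 mm.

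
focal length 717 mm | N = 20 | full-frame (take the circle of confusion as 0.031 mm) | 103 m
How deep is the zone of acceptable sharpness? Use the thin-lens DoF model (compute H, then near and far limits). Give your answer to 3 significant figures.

25.8 m

Hyperfocal distance H = f²/(N·c) + f = 717²/(20 × 0.031) + 717 = 514089/0.62 + 717 ≈ 829892.8 mm ≈ 829.9 m.
Near limit Dn = s·(H − f)/(H + s − 2f) = 103000 × (829892.8 − 717) / (829892.8 + 103000 − 2 × 717) = 103000 × 829175.8 / 931458.8 ≈ 91690 mm.
Far limit Df = s·(H − f)/(H − s) = 103000 × (829892.8 − 717) / (829892.8 − 103000) = 103000 × 829175.8 / 726892.8 ≈ 117493 mm.
Depth of field = Df − Dn = 117493 − 91690 ≈ 25803 mm ≈ 25.8 m.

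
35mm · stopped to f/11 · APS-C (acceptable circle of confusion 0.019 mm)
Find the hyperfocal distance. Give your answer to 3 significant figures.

5.90 m

Hyperfocal distance H = f²/(N·c) + f = 35²/(11 × 0.019) + 35 = 1225/0.209 + 35 ≈ 5896.2 mm ≈ 5.90 m.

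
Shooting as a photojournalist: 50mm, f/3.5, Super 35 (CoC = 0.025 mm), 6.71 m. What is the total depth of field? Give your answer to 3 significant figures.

Hyperfocal distance H = f²/(N·c) + f = 50²/(3.5 × 0.025) + 50 = 2500/0.0875 + 50 ≈ 28621.4 mm ≈ 28.62 m.
Near limit Dn = s·(H − f)/(H + s − 2f) = 6710 × (28621.4 − 50) / (28621.4 + 6710 − 2 × 50) = 6710 × 28571.4 / 35231.4 ≈ 5441.6 mm.
Far limit Df = s·(H − f)/(H − s) = 6710 × (28621.4 − 50) / (28621.4 − 6710) = 6710 × 28571.4 / 21911.4 ≈ 8749.5 mm.
Depth of field = Df − Dn = 8749.5 − 5441.6 ≈ 3307.9 mm ≈ 3.31 m.

3.31 m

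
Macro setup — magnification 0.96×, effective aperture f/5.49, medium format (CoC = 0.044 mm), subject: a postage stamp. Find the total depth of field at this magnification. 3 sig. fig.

At magnification m, DoF ≈ 2·N_eff·c/m² = 2 × 5.49 × 0.044 / 0.96² = 0.4831 / 0.9216 ≈ 0.524 mm.

0.524 mm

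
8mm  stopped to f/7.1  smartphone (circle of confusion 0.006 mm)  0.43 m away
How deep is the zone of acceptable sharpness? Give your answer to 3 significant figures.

262 mm

Hyperfocal distance H = f²/(N·c) + f = 8²/(7.1 × 0.006) + 8 = 64/0.0426 + 8 ≈ 1510.3 mm ≈ 1.510 m.
Near limit Dn = s·(H − f)/(H + s − 2f) = 430 × (1510.3 − 8) / (1510.3 + 430 − 2 × 8) = 430 × 1502.3 / 1924.3 ≈ 335.70 mm.
Far limit Df = s·(H − f)/(H − s) = 430 × (1510.3 − 8) / (1510.3 − 430) = 430 × 1502.3 / 1080.3 ≈ 597.96 mm.
Depth of field = Df − Dn = 597.96 − 335.70 ≈ 262.26 mm.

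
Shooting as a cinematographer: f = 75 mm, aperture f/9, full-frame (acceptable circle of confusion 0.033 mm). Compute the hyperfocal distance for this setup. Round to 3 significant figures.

Hyperfocal distance H = f²/(N·c) + f = 75²/(9 × 0.033) + 75 = 5625/0.297 + 75 ≈ 19014.4 mm ≈ 19.0 m.

19.0 m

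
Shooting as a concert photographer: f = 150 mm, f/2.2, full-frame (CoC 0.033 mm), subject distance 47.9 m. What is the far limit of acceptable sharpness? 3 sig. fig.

Hyperfocal distance H = f²/(N·c) + f = 150²/(2.2 × 0.033) + 150 = 22500/0.0726 + 150 ≈ 310067.4 mm ≈ 310.1 m.
Far limit Df = s·(H − f)/(H − s) = 47900 × (310067.4 − 150) / (310067.4 − 47900) = 47900 × 309917.4 / 262167.4 ≈ 56624 mm ≈ 56.6 m.

56.6 m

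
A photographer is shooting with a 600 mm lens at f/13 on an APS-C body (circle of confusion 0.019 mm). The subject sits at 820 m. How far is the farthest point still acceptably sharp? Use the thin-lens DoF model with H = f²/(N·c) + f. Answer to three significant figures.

Hyperfocal distance H = f²/(N·c) + f = 600²/(13 × 0.019) + 600 = 360000/0.247 + 600 ≈ 1458089.9 mm ≈ 1458 m.
Far limit Df = s·(H − f)/(H − s) = 820000 × (1458089.9 − 600) / (1458089.9 − 820000) = 820000 × 1457489.9 / 638089.9 ≈ 1872999 mm ≈ 1870 m.

1870 m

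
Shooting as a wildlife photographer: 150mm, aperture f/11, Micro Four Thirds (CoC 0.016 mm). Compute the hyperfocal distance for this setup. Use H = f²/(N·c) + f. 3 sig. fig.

Hyperfocal distance H = f²/(N·c) + f = 150²/(11 × 0.016) + 150 = 22500/0.176 + 150 ≈ 127990.9 mm ≈ 128 m.

128 m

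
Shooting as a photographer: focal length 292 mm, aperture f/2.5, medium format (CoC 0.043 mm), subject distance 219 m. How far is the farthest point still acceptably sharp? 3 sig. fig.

302 m

Hyperfocal distance H = f²/(N·c) + f = 292²/(2.5 × 0.043) + 292 = 85264/0.1075 + 292 ≈ 793445.5 mm ≈ 793.4 m.
Far limit Df = s·(H − f)/(H − s) = 219000 × (793445.5 − 292) / (793445.5 − 219000) = 219000 × 793153.5 / 574445.5 ≈ 302380 mm ≈ 302 m.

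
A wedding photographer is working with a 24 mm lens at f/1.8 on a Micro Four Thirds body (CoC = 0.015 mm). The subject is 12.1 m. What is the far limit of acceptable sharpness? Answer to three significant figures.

Hyperfocal distance H = f²/(N·c) + f = 24²/(1.8 × 0.015) + 24 = 576/0.027 + 24 ≈ 21357.3 mm ≈ 21.36 m.
Far limit Df = s·(H − f)/(H − s) = 12100 × (21357.3 − 24) / (21357.3 − 12100) = 12100 × 21333.3 / 9257.3 ≈ 27884 mm ≈ 27.9 m.

27.9 m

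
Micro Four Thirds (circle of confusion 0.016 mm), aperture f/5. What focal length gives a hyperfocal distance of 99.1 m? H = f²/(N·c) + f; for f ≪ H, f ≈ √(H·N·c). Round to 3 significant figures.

89.0 mm

From H = f²/(N·c) + f, with f ≪ H: f ≈ √(H·N·c) = √(99100 × 5 × 0.016) = √7928.0 ≈ 89.04 mm.
The +f correction barely moves this — solving exactly, f² + N·c·f − N·c·H = 0 ⇒ f = (−N·c + √((N·c)² + 4·N·c·H))/2 = (−0.08 + √31712)/2 ≈ 88.999 mm, so f ≈ 89.0 mm.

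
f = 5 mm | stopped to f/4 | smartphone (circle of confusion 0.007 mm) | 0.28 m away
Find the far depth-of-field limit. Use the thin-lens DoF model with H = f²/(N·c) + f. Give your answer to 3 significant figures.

405 mm

Hyperfocal distance H = f²/(N·c) + f = 5²/(4 × 0.007) + 5 = 25/0.028 + 5 ≈ 897.9 mm ≈ 0.898 m.
Far limit Df = s·(H − f)/(H − s) = 280 × (897.9 − 5) / (897.9 − 280) = 280 × 892.9 / 617.9 ≈ 404.62 mm.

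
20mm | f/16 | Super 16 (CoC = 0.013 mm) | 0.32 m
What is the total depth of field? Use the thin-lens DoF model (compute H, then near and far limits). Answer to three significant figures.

102 mm

Hyperfocal distance H = f²/(N·c) + f = 20²/(16 × 0.013) + 20 = 400/0.208 + 20 ≈ 1943.1 mm ≈ 1.943 m.
Near limit Dn = s·(H − f)/(H + s − 2f) = 320 × (1943.1 − 20) / (1943.1 + 320 − 2 × 20) = 320 × 1923.1 / 2223.1 ≈ 276.82 mm.
Far limit Df = s·(H − f)/(H − s) = 320 × (1943.1 − 20) / (1943.1 − 320) = 320 × 1923.1 / 1623.1 ≈ 379.15 mm.
Depth of field = Df − Dn = 379.15 − 276.82 ≈ 102.33 mm.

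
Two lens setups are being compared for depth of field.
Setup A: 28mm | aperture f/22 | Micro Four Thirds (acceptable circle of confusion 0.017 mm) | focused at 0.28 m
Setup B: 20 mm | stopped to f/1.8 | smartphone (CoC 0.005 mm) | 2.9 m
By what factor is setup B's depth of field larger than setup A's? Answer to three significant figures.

Setup A: H = 28²/(22×0.017) + 28 ≈ 2124.3 mm; DoF = Df − Dn = 318.259 − 249.952 ≈ 68.307 mm.
Setup B: H = 20²/(1.8×0.005) + 20 ≈ 44464.4 mm; DoF = Df − Dn = 3100.94 − 2723.52 ≈ 377.42 mm.
Ratio = 377.42 / 68.307 ≈ 5.53.

5.53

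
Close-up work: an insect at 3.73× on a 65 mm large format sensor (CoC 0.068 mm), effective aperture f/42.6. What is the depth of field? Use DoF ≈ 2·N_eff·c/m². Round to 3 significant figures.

At magnification m, DoF ≈ 2·N_eff·c/m² = 2 × 42.6 × 0.068 / 3.73² = 5.794 / 13.91 ≈ 0.416 mm.

0.416 mm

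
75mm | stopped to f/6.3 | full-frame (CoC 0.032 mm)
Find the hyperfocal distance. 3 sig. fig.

Hyperfocal distance H = f²/(N·c) + f = 75²/(6.3 × 0.032) + 75 = 5625/0.2016 + 75 ≈ 27976.8 mm ≈ 28.0 m.

28.0 m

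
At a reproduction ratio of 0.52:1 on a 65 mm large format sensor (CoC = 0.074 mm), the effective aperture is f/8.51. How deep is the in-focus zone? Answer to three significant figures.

4.66 mm

At magnification m, DoF ≈ 2·N_eff·c/m² = 2 × 8.51 × 0.074 / 0.52² = 1.259 / 0.2704 ≈ 4.66 mm.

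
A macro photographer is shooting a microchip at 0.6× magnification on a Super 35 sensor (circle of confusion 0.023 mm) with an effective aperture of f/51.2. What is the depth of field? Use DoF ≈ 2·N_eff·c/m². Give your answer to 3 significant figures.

At magnification m, DoF ≈ 2·N_eff·c/m² = 2 × 51.2 × 0.023 / 0.6² = 2.355 / 0.36 ≈ 6.54 mm.

6.54 mm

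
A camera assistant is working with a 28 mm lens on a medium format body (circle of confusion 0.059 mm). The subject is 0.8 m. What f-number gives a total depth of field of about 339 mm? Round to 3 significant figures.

Write h = H − f = f²/(N·c). The thin-lens limits are Dn = s·h/(h + (s−f)) and Df = s·h/(h − (s−f)), so DoF = Df − Dn = 2·s·(s−f)·h / (h² − (s−f)²).
That is a quadratic in h: DoF·h² − 2·s·(s−f)·h − DoF·(s−f)² = 0 ⇒ h = (s−f)·(s + √(s² + DoF²)) / DoF = 772 × (800 + √(800² + 339²)) / 339 = 772 × (800 + 868.862) / 339 ≈ 3800.5 mm.
Then N = f²/(c·h) = 28² / (0.059 × 3800.5) = 784 / 224.23 ≈ 3.50.

f/3.50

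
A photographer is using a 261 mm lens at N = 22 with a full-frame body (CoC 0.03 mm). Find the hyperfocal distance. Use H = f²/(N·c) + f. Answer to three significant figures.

Hyperfocal distance H = f²/(N·c) + f = 261²/(22 × 0.03) + 261 = 68121/0.66 + 261 ≈ 103474.6 mm ≈ 103 m.

103 m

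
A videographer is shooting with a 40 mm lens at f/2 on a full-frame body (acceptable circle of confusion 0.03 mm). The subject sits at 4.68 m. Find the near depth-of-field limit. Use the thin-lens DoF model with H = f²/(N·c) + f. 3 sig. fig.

Hyperfocal distance H = f²/(N·c) + f = 40²/(2 × 0.03) + 40 = 1600/0.06 + 40 ≈ 26706.7 mm ≈ 26.71 m.
Near limit Dn = s·(H − f)/(H + s − 2f) = 4680 × (26706.7 − 40) / (26706.7 + 4680 − 2 × 40) = 4680 × 26666.7 / 31306.7 ≈ 3986.4 mm ≈ 3.99 m.

3.99 m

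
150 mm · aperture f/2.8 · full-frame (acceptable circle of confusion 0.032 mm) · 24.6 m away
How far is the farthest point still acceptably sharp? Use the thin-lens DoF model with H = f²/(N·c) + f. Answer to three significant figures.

Hyperfocal distance H = f²/(N·c) + f = 150²/(2.8 × 0.032) + 150 = 22500/0.0896 + 150 ≈ 251266.1 mm ≈ 251.3 m.
Far limit Df = s·(H − f)/(H − s) = 24600 × (251266.1 − 150) / (251266.1 − 24600) = 24600 × 251116.1 / 226666.1 ≈ 27254 mm ≈ 27.3 m.

27.3 m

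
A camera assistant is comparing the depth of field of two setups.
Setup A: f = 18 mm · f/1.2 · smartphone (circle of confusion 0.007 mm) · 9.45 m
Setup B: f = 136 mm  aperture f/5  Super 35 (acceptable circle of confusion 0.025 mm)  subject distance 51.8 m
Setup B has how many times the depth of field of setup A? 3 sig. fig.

8.38

Setup A: H = 18²/(1.2×0.007) + 18 ≈ 38589.4 mm; DoF = Df − Dn = 12508.8 − 7593.2 ≈ 4915.6 mm.
Setup B: H = 136²/(5×0.025) + 136 ≈ 148104.0 mm; DoF = Df − Dn = 79589 − 38394 ≈ 41195 mm.
Ratio = 41195 / 4915.6 ≈ 8.38.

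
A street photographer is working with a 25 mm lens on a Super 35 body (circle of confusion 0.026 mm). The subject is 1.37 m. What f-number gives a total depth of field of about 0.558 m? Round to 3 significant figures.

Write h = H − f = f²/(N·c). The thin-lens limits are Dn = s·h/(h + (s−f)) and Df = s·h/(h − (s−f)), so DoF = Df − Dn = 2·s·(s−f)·h / (h² − (s−f)²).
That is a quadratic in h: DoF·h² − 2·s·(s−f)·h − DoF·(s−f)² = 0 ⇒ h = (s−f)·(s + √(s² + DoF²)) / DoF = 1345 × (1370 + √(1370² + 558²)) / 558 = 1345 × (1370 + 1479.28) / 558 ≈ 6867.9 mm.
Then N = f²/(c·h) = 25² / (0.026 × 6867.9) = 625 / 178.56 ≈ 3.50.

f/3.50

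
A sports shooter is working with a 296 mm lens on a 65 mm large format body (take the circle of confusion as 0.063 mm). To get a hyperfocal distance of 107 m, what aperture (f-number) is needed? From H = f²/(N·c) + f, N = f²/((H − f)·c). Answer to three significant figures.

Rearrange H = f²/(N·c) + f for N: N = f² / ((H − f)·c).
N = 296² / ((107000 − 296) × 0.063) = 87616 / 6722 ≈ 13.

f/13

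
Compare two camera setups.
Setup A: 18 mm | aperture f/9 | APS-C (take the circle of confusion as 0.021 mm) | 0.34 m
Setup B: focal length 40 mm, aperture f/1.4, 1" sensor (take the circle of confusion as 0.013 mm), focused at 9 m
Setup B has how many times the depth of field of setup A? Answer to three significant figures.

Setup A: H = 18²/(9×0.021) + 18 ≈ 1732.3 mm; DoF = Df − Dn = 418.63 − 286.24 ≈ 132.39 mm.
Setup B: H = 40²/(1.4×0.013) + 40 ≈ 87952.1 mm; DoF = Df − Dn = 10021.4 − 8167.6 ≈ 1853.8 mm.
Ratio = 1853.8 / 132.39 ≈ 14.0.

14.0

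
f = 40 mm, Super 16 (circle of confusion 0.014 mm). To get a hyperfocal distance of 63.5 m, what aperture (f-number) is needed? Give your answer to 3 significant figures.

f/1.80

Rearrange H = f²/(N·c) + f for N: N = f² / ((H − f)·c).
N = 40² / ((63500 − 40) × 0.014) = 1600 / 888.4 ≈ 1.80.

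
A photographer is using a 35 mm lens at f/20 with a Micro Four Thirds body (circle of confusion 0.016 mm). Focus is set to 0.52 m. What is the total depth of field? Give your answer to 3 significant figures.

Hyperfocal distance H = f²/(N·c) + f = 35²/(20 × 0.016) + 35 = 1225/0.32 + 35 ≈ 3863.1 mm ≈ 3.863 m.
Near limit Dn = s·(H − f)/(H + s − 2f) = 520 × (3863.1 − 35) / (3863.1 + 520 − 2 × 35) = 520 × 3828.1 / 4313.1 ≈ 461.53 mm.
Far limit Df = s·(H − f)/(H − s) = 520 × (3863.1 − 35) / (3863.1 − 520) = 520 × 3828.1 / 3343.1 ≈ 595.44 mm.
Depth of field = Df − Dn = 595.44 − 461.53 ≈ 133.91 mm.

134 mm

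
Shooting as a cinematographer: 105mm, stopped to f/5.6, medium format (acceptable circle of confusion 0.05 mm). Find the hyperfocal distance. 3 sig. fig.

39.5 m

Hyperfocal distance H = f²/(N·c) + f = 105²/(5.6 × 0.05) + 105 = 11025/0.28 + 105 ≈ 39480.0 mm ≈ 39.5 m.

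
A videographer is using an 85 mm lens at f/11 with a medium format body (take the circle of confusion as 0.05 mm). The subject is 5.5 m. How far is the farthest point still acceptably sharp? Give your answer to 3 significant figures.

Hyperfocal distance H = f²/(N·c) + f = 85²/(11 × 0.05) + 85 = 7225/0.55 + 85 ≈ 13221.4 mm ≈ 13.22 m.
Far limit Df = s·(H − f)/(H − s) = 5500 × (13221.4 − 85) / (13221.4 − 5500) = 5500 × 13136.4 / 7721.4 ≈ 9357.2 mm ≈ 9.36 m.

9.36 m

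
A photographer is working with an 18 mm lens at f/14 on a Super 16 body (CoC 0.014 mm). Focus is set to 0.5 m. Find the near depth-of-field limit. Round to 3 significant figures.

Hyperfocal distance H = f²/(N·c) + f = 18²/(14 × 0.014) + 18 = 324/0.196 + 18 ≈ 1671.1 mm ≈ 1.671 m.
Near limit Dn = s·(H − f)/(H + s − 2f) = 500 × (1671.1 − 18) / (1671.1 + 500 − 2 × 18) = 500 × 1653.1 / 2135.1 ≈ 387.12 mm.

387 mm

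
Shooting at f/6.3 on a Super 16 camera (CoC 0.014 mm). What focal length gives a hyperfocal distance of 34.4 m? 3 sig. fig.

From H = f²/(N·c) + f, with f ≪ H: f ≈ √(H·N·c) = √(34400 × 6.3 × 0.014) = √3034.1 ≈ 55.08 mm.
Exact: f² + N·c·f − N·c·H = 0 ⇒ f = (−N·c + √((N·c)² + 4·N·c·H))/2 = (−0.0882 + √12136)/2 ≈ 55.038 mm ≈ 55.0 mm.

55.0 mm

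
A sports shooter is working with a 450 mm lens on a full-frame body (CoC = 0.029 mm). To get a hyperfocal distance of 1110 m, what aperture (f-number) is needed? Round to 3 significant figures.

Rearrange H = f²/(N·c) + f for N: N = f² / ((H − f)·c).
N = 450² / ((1110000 − 450) × 0.029) = 202500 / 32177 ≈ 6.29.

f/6.29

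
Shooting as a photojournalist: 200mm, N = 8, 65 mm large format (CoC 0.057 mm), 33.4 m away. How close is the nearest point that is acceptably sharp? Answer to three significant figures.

Hyperfocal distance H = f²/(N·c) + f = 200²/(8 × 0.057) + 200 = 40000/0.456 + 200 ≈ 87919.3 mm ≈ 87.92 m.
Near limit Dn = s·(H − f)/(H + s − 2f) = 33400 × (87919.3 − 200) / (87919.3 + 33400 − 2 × 200) = 33400 × 87719.3 / 120919.3 ≈ 24230 mm ≈ 24.2 m.

24.2 m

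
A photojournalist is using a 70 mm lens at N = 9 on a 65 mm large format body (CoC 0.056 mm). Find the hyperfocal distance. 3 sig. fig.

9.79 m

Hyperfocal distance H = f²/(N·c) + f = 70²/(9 × 0.056) + 70 = 4900/0.504 + 70 ≈ 9792.2 mm ≈ 9.79 m.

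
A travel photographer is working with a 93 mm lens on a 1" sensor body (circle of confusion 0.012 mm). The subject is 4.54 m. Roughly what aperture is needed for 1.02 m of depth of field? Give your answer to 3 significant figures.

f/18

Write h = H − f = f²/(N·c). The thin-lens limits are Dn = s·h/(h + (s−f)) and Df = s·h/(h − (s−f)), so DoF = Df − Dn = 2·s·(s−f)·h / (h² − (s−f)²).
That is a quadratic in h: DoF·h² − 2·s·(s−f)·h − DoF·(s−f)² = 0 ⇒ h = (s−f)·(s + √(s² + DoF²)) / DoF = 4447 × (4540 + √(4540² + 1020²)) / 1020 = 4447 × (4540 + 4653.17) / 1020 ≈ 40080 mm.
Then N = f²/(c·h) = 93² / (0.012 × 40080) = 8649 / 480.97 ≈ 18.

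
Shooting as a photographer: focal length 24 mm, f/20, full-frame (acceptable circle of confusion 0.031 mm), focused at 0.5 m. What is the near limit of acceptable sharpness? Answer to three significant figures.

Hyperfocal distance H = f²/(N·c) + f = 24²/(20 × 0.031) + 24 = 576/0.62 + 24 ≈ 953.0 mm ≈ 0.953 m.
Near limit Dn = s·(H − f)/(H + s − 2f) = 500 × (953.0 − 24) / (953.0 + 500 − 2 × 24) = 500 × 929.0 / 1405.0 ≈ 330.61 mm.

331 mm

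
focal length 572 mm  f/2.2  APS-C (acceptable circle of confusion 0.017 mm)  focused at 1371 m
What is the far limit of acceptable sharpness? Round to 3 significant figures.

1630 m

Hyperfocal distance H = f²/(N·c) + f = 572²/(2.2 × 0.017) + 572 = 327184/0.0374 + 572 ≈ 8748807.3 mm ≈ 8749 m.
Far limit Df = s·(H − f)/(H − s) = 1371000 × (8748807.3 − 572) / (8748807.3 − 1371000) = 1371000 × 8748235.3 / 7377807.3 ≈ 1625663 mm ≈ 1630 m.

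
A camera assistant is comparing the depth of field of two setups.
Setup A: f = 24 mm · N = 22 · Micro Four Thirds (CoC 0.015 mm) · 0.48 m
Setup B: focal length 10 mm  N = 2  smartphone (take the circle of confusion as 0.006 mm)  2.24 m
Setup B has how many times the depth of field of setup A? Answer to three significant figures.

Setup A: H = 24²/(22×0.015) + 24 ≈ 1769.5 mm; DoF = Df − Dn = 649.75 − 380.57 ≈ 269.18 mm.
Setup B: H = 10²/(2×0.006) + 10 ≈ 8343.3 mm; DoF = Df − Dn = 3058.4 − 1767.1 ≈ 1291.3 mm.
Ratio = 1291.3 / 269.18 ≈ 4.80.

4.80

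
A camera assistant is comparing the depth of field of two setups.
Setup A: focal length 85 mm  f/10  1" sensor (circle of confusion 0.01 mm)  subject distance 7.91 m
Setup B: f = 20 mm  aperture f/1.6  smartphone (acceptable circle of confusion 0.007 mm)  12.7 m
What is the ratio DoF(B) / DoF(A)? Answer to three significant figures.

Setup A: H = 85²/(10×0.01) + 85 ≈ 72335.0 mm; DoF = Df − Dn = 8870.7 − 7137.0 ≈ 1733.7 mm.
Setup B: H = 20²/(1.6×0.007) + 20 ≈ 35734.3 mm; DoF = Df − Dn = 19691 − 9372 ≈ 10319 mm.
Ratio = 10319 / 1733.7 ≈ 5.95.

5.95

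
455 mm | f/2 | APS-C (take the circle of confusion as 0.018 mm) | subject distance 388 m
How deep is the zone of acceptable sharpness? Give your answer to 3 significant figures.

Hyperfocal distance H = f²/(N·c) + f = 455²/(2 × 0.018) + 455 = 207025/0.036 + 455 ≈ 5751149.4 mm ≈ 5751 m.
Near limit Dn = s·(H − f)/(H + s − 2f) = 388000 × (5751149.4 − 455) / (5751149.4 + 388000 − 2 × 455) = 388000 × 5750694.4 / 6138239.4 ≈ 363503 mm.
Far limit Df = s·(H − f)/(H − s) = 388000 × (5751149.4 − 455) / (5751149.4 − 388000) = 388000 × 5750694.4 / 5363149.4 ≈ 416037 mm.
Depth of field = Df − Dn = 416037 − 363503 ≈ 52534 mm ≈ 52.5 m.

52.5 m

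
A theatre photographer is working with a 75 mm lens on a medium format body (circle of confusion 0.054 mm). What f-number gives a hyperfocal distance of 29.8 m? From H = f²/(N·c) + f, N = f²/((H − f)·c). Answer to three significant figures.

f/3.50

Rearrange H = f²/(N·c) + f for N: N = f² / ((H − f)·c).
N = 75² / ((29800 − 75) × 0.054) = 5625 / 1605 ≈ 3.50.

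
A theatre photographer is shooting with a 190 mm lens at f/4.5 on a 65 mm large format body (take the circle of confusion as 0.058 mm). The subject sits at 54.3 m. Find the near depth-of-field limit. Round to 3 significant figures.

39.0 m

Hyperfocal distance H = f²/(N·c) + f = 190²/(4.5 × 0.058) + 190 = 36100/0.261 + 190 ≈ 138504.2 mm ≈ 138.5 m.
Near limit Dn = s·(H − f)/(H + s − 2f) = 54300 × (138504.2 − 190) / (138504.2 + 54300 − 2 × 190) = 54300 × 138314.2 / 192424.2 ≈ 39031 mm ≈ 39.0 m.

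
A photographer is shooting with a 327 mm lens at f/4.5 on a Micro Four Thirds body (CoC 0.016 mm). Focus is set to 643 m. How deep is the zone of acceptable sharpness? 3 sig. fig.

Hyperfocal distance H = f²/(N·c) + f = 327²/(4.5 × 0.016) + 327 = 106929/0.072 + 327 ≈ 1485452.0 mm ≈ 1485 m.
Near limit Dn = s·(H − f)/(H + s − 2f) = 643000 × (1485452.0 − 327) / (1485452.0 + 643000 − 2 × 327) = 643000 × 1485125.0 / 2127798.0 ≈ 448790 mm.
Far limit Df = s·(H − f)/(H − s) = 643000 × (1485452.0 − 327) / (1485452.0 − 643000) = 643000 × 1485125.0 / 842452.0 ≈ 1133519 mm.
Depth of field = Df − Dn = 1133519 − 448790 ≈ 684729 mm ≈ 685 m.

685 m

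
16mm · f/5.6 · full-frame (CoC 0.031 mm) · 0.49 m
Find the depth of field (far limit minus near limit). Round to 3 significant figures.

Hyperfocal distance H = f²/(N·c) + f = 16²/(5.6 × 0.031) + 16 = 256/0.1736 + 16 ≈ 1490.7 mm ≈ 1.491 m.
Near limit Dn = s·(H − f)/(H + s − 2f) = 490 × (1490.7 − 16) / (1490.7 + 490 − 2 × 16) = 490 × 1474.7 / 1948.7 ≈ 370.81 mm.
Far limit Df = s·(H − f)/(H − s) = 490 × (1490.7 − 16) / (1490.7 − 490) = 490 × 1474.7 / 1000.7 ≈ 722.11 mm.
Depth of field = Df − Dn = 722.11 − 370.81 ≈ 351.30 mm.

351 mm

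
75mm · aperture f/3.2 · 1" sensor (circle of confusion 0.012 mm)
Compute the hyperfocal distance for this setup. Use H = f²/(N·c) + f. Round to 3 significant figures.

147 m

Hyperfocal distance H = f²/(N·c) + f = 75²/(3.2 × 0.012) + 75 = 5625/0.0384 + 75 ≈ 146559.4 mm ≈ 147 m.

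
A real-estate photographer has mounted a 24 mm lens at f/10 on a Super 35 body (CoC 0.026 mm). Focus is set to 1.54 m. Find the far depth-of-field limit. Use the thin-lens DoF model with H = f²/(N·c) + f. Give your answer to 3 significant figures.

4.88 m

Hyperfocal distance H = f²/(N·c) + f = 24²/(10 × 0.026) + 24 = 576/0.26 + 24 ≈ 2239.4 mm ≈ 2.239 m.
Far limit Df = s·(H − f)/(H − s) = 1540 × (2239.4 − 24) / (2239.4 − 1540) = 1540 × 2215.4 / 699.4 ≈ 4878.1 mm ≈ 4.88 m.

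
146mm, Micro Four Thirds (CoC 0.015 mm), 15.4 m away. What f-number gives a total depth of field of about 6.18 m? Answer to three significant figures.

Write h = H − f = f²/(N·c). The thin-lens limits are Dn = s·h/(h + (s−f)) and Df = s·h/(h − (s−f)), so DoF = Df − Dn = 2·s·(s−f)·h / (h² − (s−f)²).
That is a quadratic in h: DoF·h² − 2·s·(s−f)·h − DoF·(s−f)² = 0 ⇒ h = (s−f)·(s + √(s² + DoF²)) / DoF = 15254 × (15400 + √(15400² + 6180²)) / 6180 = 15254 × (15400 + 16593.7) / 6180 ≈ 78970 mm.
Then N = f²/(c·h) = 146² / (0.015 × 78970) = 21316 / 1184.5 ≈ 18.

f/18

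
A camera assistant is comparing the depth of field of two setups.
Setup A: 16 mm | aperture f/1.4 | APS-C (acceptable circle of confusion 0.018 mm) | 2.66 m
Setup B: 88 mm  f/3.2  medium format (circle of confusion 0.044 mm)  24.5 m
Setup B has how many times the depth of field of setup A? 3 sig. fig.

Setup A: H = 16²/(1.4×0.018) + 16 ≈ 10174.7 mm; DoF = Df − Dn = 3595.9 − 2110.7 ≈ 1485.2 mm.
Setup B: H = 88²/(3.2×0.044) + 88 ≈ 55088.0 mm; DoF = Df − Dn = 44053 − 16968 ≈ 27085 mm.
Ratio = 27085 / 1485.2 ≈ 18.2.

18.2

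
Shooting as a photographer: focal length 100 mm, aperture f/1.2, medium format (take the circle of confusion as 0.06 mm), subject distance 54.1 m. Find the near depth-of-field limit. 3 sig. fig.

Hyperfocal distance H = f²/(N·c) + f = 100²/(1.2 × 0.06) + 100 = 10000/0.072 + 100 ≈ 138988.9 mm ≈ 139.0 m.
Near limit Dn = s·(H − f)/(H + s − 2f) = 54100 × (138988.9 − 100) / (138988.9 + 54100 − 2 × 100) = 54100 × 138888.9 / 192888.9 ≈ 38954 mm ≈ 39.0 m.

39.0 m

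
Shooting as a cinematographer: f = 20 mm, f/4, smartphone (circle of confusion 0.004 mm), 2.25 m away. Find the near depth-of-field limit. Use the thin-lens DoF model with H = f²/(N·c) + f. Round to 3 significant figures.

Hyperfocal distance H = f²/(N·c) + f = 20²/(4 × 0.004) + 20 = 400/0.016 + 20 ≈ 25020.0 mm ≈ 25.02 m.
Near limit Dn = s·(H − f)/(H + s − 2f) = 2250 × (25020.0 − 20) / (25020.0 + 2250 − 2 × 20) = 2250 × 25000.0 / 27230.0 ≈ 2065.7 mm ≈ 2.07 m.

2.07 m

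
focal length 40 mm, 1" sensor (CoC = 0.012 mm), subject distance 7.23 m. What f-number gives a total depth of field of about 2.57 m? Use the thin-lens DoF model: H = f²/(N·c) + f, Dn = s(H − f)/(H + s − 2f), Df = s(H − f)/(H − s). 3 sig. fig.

Write h = H − f = f²/(N·c). The thin-lens limits are Dn = s·h/(h + (s−f)) and Df = s·h/(h − (s−f)), so DoF = Df − Dn = 2·s·(s−f)·h / (h² − (s−f)²).
That is a quadratic in h: DoF·h² − 2·s·(s−f)·h − DoF·(s−f)² = 0 ⇒ h = (s−f)·(s + √(s² + DoF²)) / DoF = 7190 × (7230 + √(7230² + 2570²)) / 2570 = 7190 × (7230 + 7673.19) / 2570 ≈ 41694 mm.
Then N = f²/(c·h) = 40² / (0.012 × 41694) = 1600 / 500.33 ≈ 3.20.

f/3.20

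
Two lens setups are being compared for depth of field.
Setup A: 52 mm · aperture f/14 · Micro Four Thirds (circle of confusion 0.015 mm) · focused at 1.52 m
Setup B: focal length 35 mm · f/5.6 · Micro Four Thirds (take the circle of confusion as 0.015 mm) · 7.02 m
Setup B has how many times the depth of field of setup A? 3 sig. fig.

24.9

Setup A: H = 52²/(14×0.015) + 52 ≈ 12928.2 mm; DoF = Df − Dn = 1715.59 − 1364.44 ≈ 351.15 mm.
Setup B: H = 35²/(5.6×0.015) + 35 ≈ 14618.3 mm; DoF = Df − Dn = 13473.3 − 4746.5 ≈ 8726.8 mm.
Ratio = 8726.8 / 351.15 ≈ 24.9.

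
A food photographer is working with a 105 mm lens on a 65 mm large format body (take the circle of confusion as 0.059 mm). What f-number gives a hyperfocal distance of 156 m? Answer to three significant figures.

Rearrange H = f²/(N·c) + f for N: N = f² / ((H − f)·c).
N = 105² / ((156000 − 105) × 0.059) = 11025 / 9198 ≈ 1.20.

f/1.20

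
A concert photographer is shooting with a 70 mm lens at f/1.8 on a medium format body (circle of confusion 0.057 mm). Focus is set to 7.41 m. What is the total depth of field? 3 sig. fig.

Hyperfocal distance H = f²/(N·c) + f = 70²/(1.8 × 0.057) + 70 = 4900/0.1026 + 70 ≈ 47828.3 mm ≈ 47.83 m.
Near limit Dn = s·(H − f)/(H + s − 2f) = 7410 × (47828.3 − 70) / (47828.3 + 7410 − 2 × 70) = 7410 × 47758.3 / 55098.3 ≈ 6422.9 mm.
Far limit Df = s·(H − f)/(H − s) = 7410 × (47828.3 − 70) / (47828.3 − 7410) = 7410 × 47758.3 / 40418.3 ≈ 8755.7 mm.
Depth of field = Df − Dn = 8755.7 − 6422.9 ≈ 2332.8 mm ≈ 2.33 m.

2.33 m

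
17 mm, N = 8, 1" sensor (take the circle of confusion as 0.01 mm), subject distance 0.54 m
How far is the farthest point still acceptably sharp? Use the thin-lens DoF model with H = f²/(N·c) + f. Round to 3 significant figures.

0.631 m

Hyperfocal distance H = f²/(N·c) + f = 17²/(8 × 0.01) + 17 = 289/0.08 + 17 ≈ 3629.5 mm ≈ 3.630 m.
Far limit Df = s·(H − f)/(H − s) = 540 × (3629.5 − 17) / (3629.5 − 540) = 540 × 3612.5 / 3089.5 ≈ 631.41 mm ≈ 0.631 m.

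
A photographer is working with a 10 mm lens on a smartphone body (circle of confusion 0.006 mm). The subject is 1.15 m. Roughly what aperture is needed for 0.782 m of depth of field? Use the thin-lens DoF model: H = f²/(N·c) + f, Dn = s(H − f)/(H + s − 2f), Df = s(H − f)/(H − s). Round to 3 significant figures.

Write h = H − f = f²/(N·c). The thin-lens limits are Dn = s·h/(h + (s−f)) and Df = s·h/(h − (s−f)), so DoF = Df − Dn = 2·s·(s−f)·h / (h² − (s−f)²).
That is a quadratic in h: DoF·h² − 2·s·(s−f)·h − DoF·(s−f)² = 0 ⇒ h = (s−f)·(s + √(s² + DoF²)) / DoF = 1140 × (1150 + √(1150² + 782²)) / 782 = 1140 × (1150 + 1390.69) / 782 ≈ 3703.8 mm.
Then N = f²/(c·h) = 10² / (0.006 × 3703.8) = 100 / 22.223 ≈ 4.50.

f/4.50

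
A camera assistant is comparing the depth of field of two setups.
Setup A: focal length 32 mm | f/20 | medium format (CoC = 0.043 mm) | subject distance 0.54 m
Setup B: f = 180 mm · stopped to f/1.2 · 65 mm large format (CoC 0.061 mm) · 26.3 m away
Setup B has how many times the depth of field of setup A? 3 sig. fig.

5.53

Setup A: H = 32²/(20×0.043) + 32 ≈ 1222.7 mm; DoF = Df − Dn = 941.82 − 378.51 ≈ 563.31 mm.
Setup B: H = 180²/(1.2×0.061) + 180 ≈ 442803.0 mm; DoF = Df − Dn = 27949.3 − 24834.5 ≈ 3114.8 mm.
Ratio = 3114.8 / 563.31 ≈ 5.53.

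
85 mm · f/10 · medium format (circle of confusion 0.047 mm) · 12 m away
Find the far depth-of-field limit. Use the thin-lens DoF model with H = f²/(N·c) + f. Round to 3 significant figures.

Hyperfocal distance H = f²/(N·c) + f = 85²/(10 × 0.047) + 85 = 7225/0.47 + 85 ≈ 15457.3 mm ≈ 15.46 m.
Far limit Df = s·(H − f)/(H − s) = 12000 × (15457.3 − 85) / (15457.3 − 12000) = 12000 × 15372.3 / 3457.3 ≈ 53355 mm ≈ 53.4 m.

53.4 m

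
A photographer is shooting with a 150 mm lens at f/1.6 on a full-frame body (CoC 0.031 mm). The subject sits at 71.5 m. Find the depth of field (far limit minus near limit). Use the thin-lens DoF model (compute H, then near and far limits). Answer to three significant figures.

23.1 m

Hyperfocal distance H = f²/(N·c) + f = 150²/(1.6 × 0.031) + 150 = 22500/0.0496 + 150 ≈ 453779.0 mm ≈ 453.8 m.
Near limit Dn = s·(H − f)/(H + s − 2f) = 71500 × (453779.0 − 150) / (453779.0 + 71500 − 2 × 150) = 71500 × 453629.0 / 524979.0 ≈ 61782 mm.
Far limit Df = s·(H − f)/(H − s) = 71500 × (453779.0 − 150) / (453779.0 − 71500) = 71500 × 453629.0 / 382279.0 ≈ 84845 mm.
Depth of field = Df − Dn = 84845 − 61782 ≈ 23063 mm ≈ 23.1 m.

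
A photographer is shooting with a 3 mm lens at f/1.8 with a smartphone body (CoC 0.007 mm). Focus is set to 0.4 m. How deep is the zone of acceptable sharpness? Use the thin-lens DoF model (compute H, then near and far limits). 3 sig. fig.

0.643 m

Hyperfocal distance H = f²/(N·c) + f = 3²/(1.8 × 0.007) + 3 = 9/0.0126 + 3 ≈ 717.3 mm ≈ 0.717 m.
Near limit Dn = s·(H − f)/(H + s − 2f) = 400 × (717.3 − 3) / (717.3 + 400 − 2 × 3) = 400 × 714.3 / 1111.3 ≈ 257.10 mm.
Far limit Df = s·(H − f)/(H − s) = 400 × (717.3 − 3) / (717.3 − 400) = 400 × 714.3 / 317.3 ≈ 900.50 mm.
Depth of field = Df − Dn = 900.50 − 257.10 ≈ 643.40 mm ≈ 0.643 m.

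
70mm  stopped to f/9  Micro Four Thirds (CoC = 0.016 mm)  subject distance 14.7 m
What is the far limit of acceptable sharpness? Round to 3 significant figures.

Hyperfocal distance H = f²/(N·c) + f = 70²/(9 × 0.016) + 70 = 4900/0.144 + 70 ≈ 34097.8 mm ≈ 34.10 m.
Far limit Df = s·(H − f)/(H − s) = 14700 × (34097.8 − 70) / (34097.8 − 14700) = 14700 × 34027.8 / 19397.8 ≈ 25787 mm ≈ 25.8 m.

25.8 m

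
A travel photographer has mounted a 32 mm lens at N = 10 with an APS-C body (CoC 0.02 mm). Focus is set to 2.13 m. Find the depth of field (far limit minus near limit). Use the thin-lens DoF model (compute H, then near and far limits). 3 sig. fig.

Hyperfocal distance H = f²/(N·c) + f = 32²/(10 × 0.02) + 32 = 1024/0.2 + 32 ≈ 5152.0 mm ≈ 5.152 m.
Near limit Dn = s·(H − f)/(H + s − 2f) = 2130 × (5152.0 − 32) / (5152.0 + 2130 − 2 × 32) = 2130 × 5120.0 / 7218.0 ≈ 1510.9 mm.
Far limit Df = s·(H − f)/(H − s) = 2130 × (5152.0 − 32) / (5152.0 − 2130) = 2130 × 5120.0 / 3022.0 ≈ 3608.7 mm.
Depth of field = Df − Dn = 3608.7 − 1510.9 ≈ 2097.8 mm ≈ 2.10 m.

2.10 m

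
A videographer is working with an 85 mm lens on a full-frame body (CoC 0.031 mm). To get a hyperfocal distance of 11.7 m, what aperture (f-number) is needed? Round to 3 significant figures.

f/20.1

Rearrange H = f²/(N·c) + f for N: N = f² / ((H − f)·c).
N = 85² / ((11700 − 85) × 0.031) = 7225 / 360.1 ≈ 20.1.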